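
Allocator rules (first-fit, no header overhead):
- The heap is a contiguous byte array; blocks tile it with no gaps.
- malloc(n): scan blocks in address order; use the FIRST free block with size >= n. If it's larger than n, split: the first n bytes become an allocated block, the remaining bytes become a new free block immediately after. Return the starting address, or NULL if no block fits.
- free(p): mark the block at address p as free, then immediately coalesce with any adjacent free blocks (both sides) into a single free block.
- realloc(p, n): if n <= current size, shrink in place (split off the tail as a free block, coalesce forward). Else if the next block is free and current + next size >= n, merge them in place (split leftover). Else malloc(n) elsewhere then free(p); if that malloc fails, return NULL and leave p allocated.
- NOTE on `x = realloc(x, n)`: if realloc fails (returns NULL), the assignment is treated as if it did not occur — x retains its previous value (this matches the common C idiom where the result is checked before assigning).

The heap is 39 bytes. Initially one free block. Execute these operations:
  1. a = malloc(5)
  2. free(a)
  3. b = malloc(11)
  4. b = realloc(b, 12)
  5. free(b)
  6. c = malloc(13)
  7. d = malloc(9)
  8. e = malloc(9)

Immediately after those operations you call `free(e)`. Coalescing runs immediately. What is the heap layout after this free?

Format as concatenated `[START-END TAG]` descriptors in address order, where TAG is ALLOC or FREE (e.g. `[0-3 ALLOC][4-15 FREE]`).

Op 1: a = malloc(5) -> a = 0; heap: [0-4 ALLOC][5-38 FREE]
Op 2: free(a) -> (freed a); heap: [0-38 FREE]
Op 3: b = malloc(11) -> b = 0; heap: [0-10 ALLOC][11-38 FREE]
Op 4: b = realloc(b, 12) -> b = 0; heap: [0-11 ALLOC][12-38 FREE]
Op 5: free(b) -> (freed b); heap: [0-38 FREE]
Op 6: c = malloc(13) -> c = 0; heap: [0-12 ALLOC][13-38 FREE]
Op 7: d = malloc(9) -> d = 13; heap: [0-12 ALLOC][13-21 ALLOC][22-38 FREE]
Op 8: e = malloc(9) -> e = 22; heap: [0-12 ALLOC][13-21 ALLOC][22-30 ALLOC][31-38 FREE]
free(e): e = 22 -> block [22-30 ALLOC]; mark free, coalesce with adjacent free neighbors -> [0-12 ALLOC][13-21 ALLOC][22-38 FREE]

Answer: [0-12 ALLOC][13-21 ALLOC][22-38 FREE]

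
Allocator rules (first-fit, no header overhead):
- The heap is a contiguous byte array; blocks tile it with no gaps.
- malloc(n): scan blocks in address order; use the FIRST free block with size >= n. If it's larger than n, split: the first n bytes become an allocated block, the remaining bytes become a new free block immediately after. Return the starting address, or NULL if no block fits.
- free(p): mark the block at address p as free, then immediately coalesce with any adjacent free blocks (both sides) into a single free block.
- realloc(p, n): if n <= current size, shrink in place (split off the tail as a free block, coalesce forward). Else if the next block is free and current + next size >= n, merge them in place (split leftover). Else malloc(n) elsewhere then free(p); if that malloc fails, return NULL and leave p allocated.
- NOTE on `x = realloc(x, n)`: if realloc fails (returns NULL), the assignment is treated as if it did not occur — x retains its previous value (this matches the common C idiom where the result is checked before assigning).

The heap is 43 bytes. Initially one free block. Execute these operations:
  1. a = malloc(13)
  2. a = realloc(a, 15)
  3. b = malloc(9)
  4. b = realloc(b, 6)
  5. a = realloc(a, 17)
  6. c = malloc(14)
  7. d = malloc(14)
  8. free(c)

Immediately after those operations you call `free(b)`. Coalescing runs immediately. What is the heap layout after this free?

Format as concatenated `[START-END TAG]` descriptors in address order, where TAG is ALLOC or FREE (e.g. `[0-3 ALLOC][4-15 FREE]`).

Op 1: a = malloc(13) -> a = 0; heap: [0-12 ALLOC][13-42 FREE]
Op 2: a = realloc(a, 15) -> a = 0; heap: [0-14 ALLOC][15-42 FREE]
Op 3: b = malloc(9) -> b = 15; heap: [0-14 ALLOC][15-23 ALLOC][24-42 FREE]
Op 4: b = realloc(b, 6) -> b = 15; heap: [0-14 ALLOC][15-20 ALLOC][21-42 FREE]
Op 5: a = realloc(a, 17) -> a = 21; heap: [0-14 FREE][15-20 ALLOC][21-37 ALLOC][38-42 FREE]
Op 6: c = malloc(14) -> c = 0; heap: [0-13 ALLOC][14-14 FREE][15-20 ALLOC][21-37 ALLOC][38-42 FREE]
Op 7: d = malloc(14) -> d = NULL; heap: [0-13 ALLOC][14-14 FREE][15-20 ALLOC][21-37 ALLOC][38-42 FREE]
Op 8: free(c) -> (freed c); heap: [0-14 FREE][15-20 ALLOC][21-37 ALLOC][38-42 FREE]
free(b): b = 15 -> block [15-20 ALLOC]; mark free, coalesce with adjacent free neighbors -> [0-20 FREE][21-37 ALLOC][38-42 FREE]

Answer: [0-20 FREE][21-37 ALLOC][38-42 FREE]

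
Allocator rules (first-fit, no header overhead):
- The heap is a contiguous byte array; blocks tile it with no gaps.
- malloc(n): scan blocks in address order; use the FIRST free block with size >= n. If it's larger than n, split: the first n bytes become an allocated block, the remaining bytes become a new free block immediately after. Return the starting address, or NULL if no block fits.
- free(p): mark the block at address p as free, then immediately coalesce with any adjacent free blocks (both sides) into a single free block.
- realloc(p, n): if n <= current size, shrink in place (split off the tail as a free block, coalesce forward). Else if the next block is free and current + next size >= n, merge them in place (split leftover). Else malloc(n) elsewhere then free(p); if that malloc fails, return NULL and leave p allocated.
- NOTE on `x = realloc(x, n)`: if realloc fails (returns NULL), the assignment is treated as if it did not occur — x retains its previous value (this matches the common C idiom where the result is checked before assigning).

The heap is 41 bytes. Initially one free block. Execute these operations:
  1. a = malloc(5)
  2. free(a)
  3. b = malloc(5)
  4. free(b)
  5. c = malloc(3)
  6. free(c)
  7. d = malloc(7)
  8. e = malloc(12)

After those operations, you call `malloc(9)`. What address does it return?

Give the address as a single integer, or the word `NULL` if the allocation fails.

Answer: 19

Derivation:
Op 1: a = malloc(5) -> a = 0; heap: [0-4 ALLOC][5-40 FREE]
Op 2: free(a) -> (freed a); heap: [0-40 FREE]
Op 3: b = malloc(5) -> b = 0; heap: [0-4 ALLOC][5-40 FREE]
Op 4: free(b) -> (freed b); heap: [0-40 FREE]
Op 5: c = malloc(3) -> c = 0; heap: [0-2 ALLOC][3-40 FREE]
Op 6: free(c) -> (freed c); heap: [0-40 FREE]
Op 7: d = malloc(7) -> d = 0; heap: [0-6 ALLOC][7-40 FREE]
Op 8: e = malloc(12) -> e = 7; heap: [0-6 ALLOC][7-18 ALLOC][19-40 FREE]
malloc(9): first-fit scan over [0-6 ALLOC][7-18 ALLOC][19-40 FREE] -> 19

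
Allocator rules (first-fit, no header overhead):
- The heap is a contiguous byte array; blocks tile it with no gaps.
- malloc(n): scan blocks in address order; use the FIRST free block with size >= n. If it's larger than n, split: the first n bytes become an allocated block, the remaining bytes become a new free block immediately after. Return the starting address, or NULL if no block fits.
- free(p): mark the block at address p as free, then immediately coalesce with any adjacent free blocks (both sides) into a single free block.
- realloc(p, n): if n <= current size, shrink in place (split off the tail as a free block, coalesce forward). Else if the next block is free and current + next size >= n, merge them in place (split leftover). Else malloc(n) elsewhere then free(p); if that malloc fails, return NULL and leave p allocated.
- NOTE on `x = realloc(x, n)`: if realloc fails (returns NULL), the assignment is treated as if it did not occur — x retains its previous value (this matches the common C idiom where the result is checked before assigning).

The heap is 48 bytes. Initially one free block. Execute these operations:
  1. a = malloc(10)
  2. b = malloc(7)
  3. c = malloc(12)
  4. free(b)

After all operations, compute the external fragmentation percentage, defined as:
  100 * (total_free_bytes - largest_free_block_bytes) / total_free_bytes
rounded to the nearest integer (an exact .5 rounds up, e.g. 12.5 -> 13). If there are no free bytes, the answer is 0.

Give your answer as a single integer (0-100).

Op 1: a = malloc(10) -> a = 0; heap: [0-9 ALLOC][10-47 FREE]
Op 2: b = malloc(7) -> b = 10; heap: [0-9 ALLOC][10-16 ALLOC][17-47 FREE]
Op 3: c = malloc(12) -> c = 17; heap: [0-9 ALLOC][10-16 ALLOC][17-28 ALLOC][29-47 FREE]
Op 4: free(b) -> (freed b); heap: [0-9 ALLOC][10-16 FREE][17-28 ALLOC][29-47 FREE]
Free blocks: [7 19] total_free=26 largest=19 -> 100*(26-19)/26 = 700/26 ≈ 26.923 -> rounds to 27

Answer: 27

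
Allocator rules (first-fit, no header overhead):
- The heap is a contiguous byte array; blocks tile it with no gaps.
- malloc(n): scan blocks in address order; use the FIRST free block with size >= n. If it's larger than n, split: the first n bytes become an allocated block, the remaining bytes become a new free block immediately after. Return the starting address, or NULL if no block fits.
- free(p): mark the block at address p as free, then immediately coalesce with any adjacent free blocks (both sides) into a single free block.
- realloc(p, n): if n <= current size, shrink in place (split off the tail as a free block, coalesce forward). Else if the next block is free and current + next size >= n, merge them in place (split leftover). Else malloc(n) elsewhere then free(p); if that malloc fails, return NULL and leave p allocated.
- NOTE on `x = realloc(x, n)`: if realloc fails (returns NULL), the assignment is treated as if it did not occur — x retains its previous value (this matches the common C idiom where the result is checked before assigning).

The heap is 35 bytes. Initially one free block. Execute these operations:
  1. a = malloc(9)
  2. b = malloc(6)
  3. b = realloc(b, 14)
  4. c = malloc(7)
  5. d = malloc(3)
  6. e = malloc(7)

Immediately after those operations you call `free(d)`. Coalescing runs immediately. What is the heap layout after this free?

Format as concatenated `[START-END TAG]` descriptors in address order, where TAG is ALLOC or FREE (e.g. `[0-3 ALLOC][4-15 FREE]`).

Op 1: a = malloc(9) -> a = 0; heap: [0-8 ALLOC][9-34 FREE]
Op 2: b = malloc(6) -> b = 9; heap: [0-8 ALLOC][9-14 ALLOC][15-34 FREE]
Op 3: b = realloc(b, 14) -> b = 9; heap: [0-8 ALLOC][9-22 ALLOC][23-34 FREE]
Op 4: c = malloc(7) -> c = 23; heap: [0-8 ALLOC][9-22 ALLOC][23-29 ALLOC][30-34 FREE]
Op 5: d = malloc(3) -> d = 30; heap: [0-8 ALLOC][9-22 ALLOC][23-29 ALLOC][30-32 ALLOC][33-34 FREE]
Op 6: e = malloc(7) -> e = NULL; heap: [0-8 ALLOC][9-22 ALLOC][23-29 ALLOC][30-32 ALLOC][33-34 FREE]
free(d): d = 30 -> block [30-32 ALLOC]; mark free, coalesce with adjacent free neighbors -> [0-8 ALLOC][9-22 ALLOC][23-29 ALLOC][30-34 FREE]

Answer: [0-8 ALLOC][9-22 ALLOC][23-29 ALLOC][30-34 FREE]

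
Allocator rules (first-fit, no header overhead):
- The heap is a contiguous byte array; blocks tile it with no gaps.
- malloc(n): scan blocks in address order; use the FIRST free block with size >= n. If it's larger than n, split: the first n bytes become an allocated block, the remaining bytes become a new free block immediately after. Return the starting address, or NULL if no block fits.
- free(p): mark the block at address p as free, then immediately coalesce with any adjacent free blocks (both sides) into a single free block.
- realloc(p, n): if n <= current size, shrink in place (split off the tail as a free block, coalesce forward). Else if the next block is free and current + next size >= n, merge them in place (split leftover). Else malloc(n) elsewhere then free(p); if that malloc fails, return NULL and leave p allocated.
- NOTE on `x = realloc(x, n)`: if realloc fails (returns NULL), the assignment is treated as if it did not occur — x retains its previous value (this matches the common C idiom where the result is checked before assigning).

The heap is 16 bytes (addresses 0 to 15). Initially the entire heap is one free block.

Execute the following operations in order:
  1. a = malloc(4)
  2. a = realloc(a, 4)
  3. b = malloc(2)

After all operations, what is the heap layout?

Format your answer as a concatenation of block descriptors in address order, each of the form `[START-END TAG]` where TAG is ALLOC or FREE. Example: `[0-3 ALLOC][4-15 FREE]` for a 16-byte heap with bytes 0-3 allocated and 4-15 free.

Op 1: a = malloc(4) -> a = 0; heap: [0-3 ALLOC][4-15 FREE]
Op 2: a = realloc(a, 4) -> a = 0; heap: [0-3 ALLOC][4-15 FREE]
Op 3: b = malloc(2) -> b = 4; heap: [0-3 ALLOC][4-5 ALLOC][6-15 FREE]

Answer: [0-3 ALLOC][4-5 ALLOC][6-15 FREE]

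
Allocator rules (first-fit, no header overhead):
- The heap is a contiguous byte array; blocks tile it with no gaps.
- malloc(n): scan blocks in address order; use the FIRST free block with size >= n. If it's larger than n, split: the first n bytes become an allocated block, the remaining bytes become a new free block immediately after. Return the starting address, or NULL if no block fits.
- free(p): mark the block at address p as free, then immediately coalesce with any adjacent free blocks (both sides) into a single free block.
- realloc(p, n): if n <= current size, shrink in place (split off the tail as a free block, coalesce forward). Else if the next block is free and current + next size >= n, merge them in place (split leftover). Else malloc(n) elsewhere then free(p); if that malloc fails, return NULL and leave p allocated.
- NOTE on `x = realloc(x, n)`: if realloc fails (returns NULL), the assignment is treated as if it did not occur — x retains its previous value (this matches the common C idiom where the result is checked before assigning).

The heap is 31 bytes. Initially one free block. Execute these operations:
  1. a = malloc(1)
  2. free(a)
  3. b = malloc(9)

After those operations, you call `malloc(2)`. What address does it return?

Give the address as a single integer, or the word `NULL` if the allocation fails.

Answer: 9

Derivation:
Op 1: a = malloc(1) -> a = 0; heap: [0-0 ALLOC][1-30 FREE]
Op 2: free(a) -> (freed a); heap: [0-30 FREE]
Op 3: b = malloc(9) -> b = 0; heap: [0-8 ALLOC][9-30 FREE]
malloc(2): first-fit scan over [0-8 ALLOC][9-30 FREE] -> 9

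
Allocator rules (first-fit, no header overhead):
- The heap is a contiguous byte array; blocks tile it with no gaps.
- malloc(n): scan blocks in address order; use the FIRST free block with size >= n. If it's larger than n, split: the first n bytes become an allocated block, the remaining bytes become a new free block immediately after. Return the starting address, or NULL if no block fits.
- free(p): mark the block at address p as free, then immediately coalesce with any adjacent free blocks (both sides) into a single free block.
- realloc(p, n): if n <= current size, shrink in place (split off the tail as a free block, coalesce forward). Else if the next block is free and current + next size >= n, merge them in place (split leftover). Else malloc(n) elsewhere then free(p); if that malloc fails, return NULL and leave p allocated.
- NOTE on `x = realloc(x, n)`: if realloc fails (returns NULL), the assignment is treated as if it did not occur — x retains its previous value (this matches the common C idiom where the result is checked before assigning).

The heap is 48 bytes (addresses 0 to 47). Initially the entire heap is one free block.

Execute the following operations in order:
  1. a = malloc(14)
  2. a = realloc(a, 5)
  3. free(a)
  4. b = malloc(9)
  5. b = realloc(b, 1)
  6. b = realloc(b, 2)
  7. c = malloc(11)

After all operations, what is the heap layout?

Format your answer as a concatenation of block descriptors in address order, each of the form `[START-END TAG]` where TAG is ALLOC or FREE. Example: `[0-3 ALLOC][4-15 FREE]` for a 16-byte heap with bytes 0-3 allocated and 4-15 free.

Answer: [0-1 ALLOC][2-12 ALLOC][13-47 FREE]

Derivation:
Op 1: a = malloc(14) -> a = 0; heap: [0-13 ALLOC][14-47 FREE]
Op 2: a = realloc(a, 5) -> a = 0; heap: [0-4 ALLOC][5-47 FREE]
Op 3: free(a) -> (freed a); heap: [0-47 FREE]
Op 4: b = malloc(9) -> b = 0; heap: [0-8 ALLOC][9-47 FREE]
Op 5: b = realloc(b, 1) -> b = 0; heap: [0-0 ALLOC][1-47 FREE]
Op 6: b = realloc(b, 2) -> b = 0; heap: [0-1 ALLOC][2-47 FREE]
Op 7: c = malloc(11) -> c = 2; heap: [0-1 ALLOC][2-12 ALLOC][13-47 FREE]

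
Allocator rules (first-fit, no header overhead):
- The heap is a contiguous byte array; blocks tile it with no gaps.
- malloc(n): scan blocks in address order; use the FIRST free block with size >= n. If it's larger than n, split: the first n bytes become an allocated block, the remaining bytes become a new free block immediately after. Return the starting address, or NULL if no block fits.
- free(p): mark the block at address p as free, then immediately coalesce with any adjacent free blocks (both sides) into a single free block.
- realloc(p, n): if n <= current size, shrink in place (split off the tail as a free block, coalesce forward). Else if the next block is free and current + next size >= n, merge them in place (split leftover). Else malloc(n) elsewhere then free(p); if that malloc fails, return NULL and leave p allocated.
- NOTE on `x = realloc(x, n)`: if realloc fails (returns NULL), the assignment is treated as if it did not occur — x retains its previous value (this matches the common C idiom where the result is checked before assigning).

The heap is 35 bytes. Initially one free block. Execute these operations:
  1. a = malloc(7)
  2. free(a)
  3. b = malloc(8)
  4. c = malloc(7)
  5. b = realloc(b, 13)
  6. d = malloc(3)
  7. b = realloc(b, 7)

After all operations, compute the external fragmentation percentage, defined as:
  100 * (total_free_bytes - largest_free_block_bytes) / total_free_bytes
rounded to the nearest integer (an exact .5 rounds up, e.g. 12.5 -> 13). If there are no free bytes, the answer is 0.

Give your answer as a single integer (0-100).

Op 1: a = malloc(7) -> a = 0; heap: [0-6 ALLOC][7-34 FREE]
Op 2: free(a) -> (freed a); heap: [0-34 FREE]
Op 3: b = malloc(8) -> b = 0; heap: [0-7 ALLOC][8-34 FREE]
Op 4: c = malloc(7) -> c = 8; heap: [0-7 ALLOC][8-14 ALLOC][15-34 FREE]
Op 5: b = realloc(b, 13) -> b = 15; heap: [0-7 FREE][8-14 ALLOC][15-27 ALLOC][28-34 FREE]
Op 6: d = malloc(3) -> d = 0; heap: [0-2 ALLOC][3-7 FREE][8-14 ALLOC][15-27 ALLOC][28-34 FREE]
Op 7: b = realloc(b, 7) -> b = 15; heap: [0-2 ALLOC][3-7 FREE][8-14 ALLOC][15-21 ALLOC][22-34 FREE]
Free blocks: [5 13] total_free=18 largest=13 -> 100*(18-13)/18 = 500/18 ≈ 27.778 -> rounds to 28

Answer: 28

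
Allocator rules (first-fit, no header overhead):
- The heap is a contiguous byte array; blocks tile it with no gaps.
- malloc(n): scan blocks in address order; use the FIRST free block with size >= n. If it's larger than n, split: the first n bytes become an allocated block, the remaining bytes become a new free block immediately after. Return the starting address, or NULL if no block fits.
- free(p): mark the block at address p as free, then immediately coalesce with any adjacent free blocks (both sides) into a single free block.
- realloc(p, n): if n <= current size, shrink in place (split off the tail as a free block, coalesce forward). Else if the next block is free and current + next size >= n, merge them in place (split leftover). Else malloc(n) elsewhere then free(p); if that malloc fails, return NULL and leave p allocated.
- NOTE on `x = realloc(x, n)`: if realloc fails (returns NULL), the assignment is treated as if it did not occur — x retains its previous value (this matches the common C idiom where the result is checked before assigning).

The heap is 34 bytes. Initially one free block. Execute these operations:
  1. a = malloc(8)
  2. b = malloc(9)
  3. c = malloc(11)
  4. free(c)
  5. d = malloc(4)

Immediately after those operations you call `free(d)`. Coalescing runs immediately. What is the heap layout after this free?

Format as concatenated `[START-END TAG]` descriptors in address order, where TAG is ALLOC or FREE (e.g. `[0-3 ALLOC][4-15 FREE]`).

Answer: [0-7 ALLOC][8-16 ALLOC][17-33 FREE]

Derivation:
Op 1: a = malloc(8) -> a = 0; heap: [0-7 ALLOC][8-33 FREE]
Op 2: b = malloc(9) -> b = 8; heap: [0-7 ALLOC][8-16 ALLOC][17-33 FREE]
Op 3: c = malloc(11) -> c = 17; heap: [0-7 ALLOC][8-16 ALLOC][17-27 ALLOC][28-33 FREE]
Op 4: free(c) -> (freed c); heap: [0-7 ALLOC][8-16 ALLOC][17-33 FREE]
Op 5: d = malloc(4) -> d = 17; heap: [0-7 ALLOC][8-16 ALLOC][17-20 ALLOC][21-33 FREE]
free(d): d = 17 -> block [17-20 ALLOC]; mark free, coalesce with adjacent free neighbors -> [0-7 ALLOC][8-16 ALLOC][17-33 FREE]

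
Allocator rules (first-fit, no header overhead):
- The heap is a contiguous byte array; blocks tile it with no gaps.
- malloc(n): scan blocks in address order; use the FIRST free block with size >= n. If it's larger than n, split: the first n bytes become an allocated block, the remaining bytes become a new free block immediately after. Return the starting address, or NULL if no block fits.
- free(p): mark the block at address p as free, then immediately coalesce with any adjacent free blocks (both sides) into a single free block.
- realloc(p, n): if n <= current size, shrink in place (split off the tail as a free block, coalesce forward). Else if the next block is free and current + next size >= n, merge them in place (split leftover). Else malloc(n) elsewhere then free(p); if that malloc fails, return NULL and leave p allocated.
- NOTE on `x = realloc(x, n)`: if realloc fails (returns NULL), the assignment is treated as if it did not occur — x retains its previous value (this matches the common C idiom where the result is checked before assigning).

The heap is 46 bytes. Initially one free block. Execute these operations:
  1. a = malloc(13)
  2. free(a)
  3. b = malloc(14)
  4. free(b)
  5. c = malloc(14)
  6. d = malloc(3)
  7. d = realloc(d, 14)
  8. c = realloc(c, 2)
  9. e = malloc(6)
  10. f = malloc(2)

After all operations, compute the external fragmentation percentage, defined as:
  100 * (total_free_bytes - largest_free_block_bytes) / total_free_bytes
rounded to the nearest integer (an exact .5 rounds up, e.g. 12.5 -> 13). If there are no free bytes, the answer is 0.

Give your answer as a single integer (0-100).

Op 1: a = malloc(13) -> a = 0; heap: [0-12 ALLOC][13-45 FREE]
Op 2: free(a) -> (freed a); heap: [0-45 FREE]
Op 3: b = malloc(14) -> b = 0; heap: [0-13 ALLOC][14-45 FREE]
Op 4: free(b) -> (freed b); heap: [0-45 FREE]
Op 5: c = malloc(14) -> c = 0; heap: [0-13 ALLOC][14-45 FREE]
Op 6: d = malloc(3) -> d = 14; heap: [0-13 ALLOC][14-16 ALLOC][17-45 FREE]
Op 7: d = realloc(d, 14) -> d = 14; heap: [0-13 ALLOC][14-27 ALLOC][28-45 FREE]
Op 8: c = realloc(c, 2) -> c = 0; heap: [0-1 ALLOC][2-13 FREE][14-27 ALLOC][28-45 FREE]
Op 9: e = malloc(6) -> e = 2; heap: [0-1 ALLOC][2-7 ALLOC][8-13 FREE][14-27 ALLOC][28-45 FREE]
Op 10: f = malloc(2) -> f = 8; heap: [0-1 ALLOC][2-7 ALLOC][8-9 ALLOC][10-13 FREE][14-27 ALLOC][28-45 FREE]
Free blocks: [4 18] total_free=22 largest=18 -> 100*(22-18)/22 = 400/22 ≈ 18.182 -> rounds to 18

Answer: 18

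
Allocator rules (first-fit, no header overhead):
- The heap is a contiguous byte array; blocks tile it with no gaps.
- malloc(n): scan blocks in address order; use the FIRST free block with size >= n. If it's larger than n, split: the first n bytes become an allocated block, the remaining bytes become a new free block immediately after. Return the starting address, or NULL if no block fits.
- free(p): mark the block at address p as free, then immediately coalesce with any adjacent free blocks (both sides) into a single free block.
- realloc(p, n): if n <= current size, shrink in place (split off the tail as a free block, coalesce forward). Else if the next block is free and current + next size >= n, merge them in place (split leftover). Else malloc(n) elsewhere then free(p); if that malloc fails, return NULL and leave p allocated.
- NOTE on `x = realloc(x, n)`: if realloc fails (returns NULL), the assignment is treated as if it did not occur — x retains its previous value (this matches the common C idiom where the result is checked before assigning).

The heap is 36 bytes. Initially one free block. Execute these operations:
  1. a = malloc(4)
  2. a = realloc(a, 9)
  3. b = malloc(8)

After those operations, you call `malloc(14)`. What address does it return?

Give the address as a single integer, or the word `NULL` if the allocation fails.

Op 1: a = malloc(4) -> a = 0; heap: [0-3 ALLOC][4-35 FREE]
Op 2: a = realloc(a, 9) -> a = 0; heap: [0-8 ALLOC][9-35 FREE]
Op 3: b = malloc(8) -> b = 9; heap: [0-8 ALLOC][9-16 ALLOC][17-35 FREE]
malloc(14): first-fit scan over [0-8 ALLOC][9-16 ALLOC][17-35 FREE] -> 17

Answer: 17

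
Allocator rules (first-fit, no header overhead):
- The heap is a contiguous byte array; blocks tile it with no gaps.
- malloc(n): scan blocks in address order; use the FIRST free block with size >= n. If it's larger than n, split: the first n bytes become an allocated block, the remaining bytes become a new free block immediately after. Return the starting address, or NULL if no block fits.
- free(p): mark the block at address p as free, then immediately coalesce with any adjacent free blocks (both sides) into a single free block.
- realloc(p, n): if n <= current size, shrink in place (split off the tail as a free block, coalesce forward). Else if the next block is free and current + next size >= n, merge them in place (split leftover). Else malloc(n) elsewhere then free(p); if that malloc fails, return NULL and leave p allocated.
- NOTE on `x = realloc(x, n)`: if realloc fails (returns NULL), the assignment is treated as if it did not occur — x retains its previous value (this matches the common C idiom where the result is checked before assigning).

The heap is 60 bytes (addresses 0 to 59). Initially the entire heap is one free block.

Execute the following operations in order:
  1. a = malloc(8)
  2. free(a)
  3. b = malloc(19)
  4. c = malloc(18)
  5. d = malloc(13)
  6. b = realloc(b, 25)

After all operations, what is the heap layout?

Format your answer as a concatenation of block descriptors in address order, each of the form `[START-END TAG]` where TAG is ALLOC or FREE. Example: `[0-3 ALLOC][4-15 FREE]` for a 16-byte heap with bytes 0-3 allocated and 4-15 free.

Op 1: a = malloc(8) -> a = 0; heap: [0-7 ALLOC][8-59 FREE]
Op 2: free(a) -> (freed a); heap: [0-59 FREE]
Op 3: b = malloc(19) -> b = 0; heap: [0-18 ALLOC][19-59 FREE]
Op 4: c = malloc(18) -> c = 19; heap: [0-18 ALLOC][19-36 ALLOC][37-59 FREE]
Op 5: d = malloc(13) -> d = 37; heap: [0-18 ALLOC][19-36 ALLOC][37-49 ALLOC][50-59 FREE]
Op 6: b = realloc(b, 25) -> NULL (b unchanged); heap: [0-18 ALLOC][19-36 ALLOC][37-49 ALLOC][50-59 FREE]

Answer: [0-18 ALLOC][19-36 ALLOC][37-49 ALLOC][50-59 FREE]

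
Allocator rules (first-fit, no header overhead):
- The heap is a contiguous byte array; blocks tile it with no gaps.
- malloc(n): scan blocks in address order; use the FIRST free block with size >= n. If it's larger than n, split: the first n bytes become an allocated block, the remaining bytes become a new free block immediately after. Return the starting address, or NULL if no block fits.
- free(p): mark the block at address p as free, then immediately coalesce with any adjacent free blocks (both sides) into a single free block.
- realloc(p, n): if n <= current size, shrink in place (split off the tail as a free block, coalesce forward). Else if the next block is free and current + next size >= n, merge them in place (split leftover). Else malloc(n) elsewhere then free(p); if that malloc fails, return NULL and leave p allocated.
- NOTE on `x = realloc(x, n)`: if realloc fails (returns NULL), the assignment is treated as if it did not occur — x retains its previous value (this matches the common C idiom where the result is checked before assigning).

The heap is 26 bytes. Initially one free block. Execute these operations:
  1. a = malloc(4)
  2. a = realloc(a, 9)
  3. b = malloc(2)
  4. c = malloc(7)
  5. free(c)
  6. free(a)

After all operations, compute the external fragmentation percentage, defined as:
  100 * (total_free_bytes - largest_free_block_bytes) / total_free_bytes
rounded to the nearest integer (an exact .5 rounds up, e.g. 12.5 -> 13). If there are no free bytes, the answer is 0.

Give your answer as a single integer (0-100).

Op 1: a = malloc(4) -> a = 0; heap: [0-3 ALLOC][4-25 FREE]
Op 2: a = realloc(a, 9) -> a = 0; heap: [0-8 ALLOC][9-25 FREE]
Op 3: b = malloc(2) -> b = 9; heap: [0-8 ALLOC][9-10 ALLOC][11-25 FREE]
Op 4: c = malloc(7) -> c = 11; heap: [0-8 ALLOC][9-10 ALLOC][11-17 ALLOC][18-25 FREE]
Op 5: free(c) -> (freed c); heap: [0-8 ALLOC][9-10 ALLOC][11-25 FREE]
Op 6: free(a) -> (freed a); heap: [0-8 FREE][9-10 ALLOC][11-25 FREE]
Free blocks: [9 15] total_free=24 largest=15 -> 100*(24-15)/24 = 900/24 = 37.5 -> rounds to 38

Answer: 38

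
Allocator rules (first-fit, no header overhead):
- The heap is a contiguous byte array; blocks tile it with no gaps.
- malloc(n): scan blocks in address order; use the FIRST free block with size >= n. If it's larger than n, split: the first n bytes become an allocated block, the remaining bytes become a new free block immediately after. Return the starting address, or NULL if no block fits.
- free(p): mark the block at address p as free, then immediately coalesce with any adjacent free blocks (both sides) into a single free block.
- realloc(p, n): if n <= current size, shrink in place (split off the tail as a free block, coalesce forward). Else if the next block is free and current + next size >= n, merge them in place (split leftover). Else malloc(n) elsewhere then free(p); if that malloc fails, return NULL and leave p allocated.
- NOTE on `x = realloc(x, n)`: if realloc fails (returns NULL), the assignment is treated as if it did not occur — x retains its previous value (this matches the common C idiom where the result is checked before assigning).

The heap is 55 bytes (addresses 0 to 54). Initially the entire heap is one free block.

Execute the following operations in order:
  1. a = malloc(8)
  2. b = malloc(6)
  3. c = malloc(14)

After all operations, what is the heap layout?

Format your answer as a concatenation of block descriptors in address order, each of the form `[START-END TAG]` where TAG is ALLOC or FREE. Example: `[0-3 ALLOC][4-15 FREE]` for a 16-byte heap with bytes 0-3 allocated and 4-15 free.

Op 1: a = malloc(8) -> a = 0; heap: [0-7 ALLOC][8-54 FREE]
Op 2: b = malloc(6) -> b = 8; heap: [0-7 ALLOC][8-13 ALLOC][14-54 FREE]
Op 3: c = malloc(14) -> c = 14; heap: [0-7 ALLOC][8-13 ALLOC][14-27 ALLOC][28-54 FREE]

Answer: [0-7 ALLOC][8-13 ALLOC][14-27 ALLOC][28-54 FREE]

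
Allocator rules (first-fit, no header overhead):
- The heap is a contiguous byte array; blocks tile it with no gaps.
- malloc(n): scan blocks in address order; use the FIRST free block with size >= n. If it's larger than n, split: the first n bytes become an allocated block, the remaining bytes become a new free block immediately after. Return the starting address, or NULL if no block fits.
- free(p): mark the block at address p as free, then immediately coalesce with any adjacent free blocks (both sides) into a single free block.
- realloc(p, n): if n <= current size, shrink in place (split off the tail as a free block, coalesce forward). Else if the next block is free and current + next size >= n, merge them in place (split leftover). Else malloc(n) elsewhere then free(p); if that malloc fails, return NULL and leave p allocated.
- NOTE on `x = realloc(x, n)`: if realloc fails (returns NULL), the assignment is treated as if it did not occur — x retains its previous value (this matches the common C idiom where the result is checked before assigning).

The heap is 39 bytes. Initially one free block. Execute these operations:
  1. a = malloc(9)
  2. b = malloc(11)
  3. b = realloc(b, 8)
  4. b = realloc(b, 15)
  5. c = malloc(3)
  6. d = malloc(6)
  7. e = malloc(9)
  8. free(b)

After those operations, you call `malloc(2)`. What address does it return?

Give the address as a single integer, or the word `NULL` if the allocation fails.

Op 1: a = malloc(9) -> a = 0; heap: [0-8 ALLOC][9-38 FREE]
Op 2: b = malloc(11) -> b = 9; heap: [0-8 ALLOC][9-19 ALLOC][20-38 FREE]
Op 3: b = realloc(b, 8) -> b = 9; heap: [0-8 ALLOC][9-16 ALLOC][17-38 FREE]
Op 4: b = realloc(b, 15) -> b = 9; heap: [0-8 ALLOC][9-23 ALLOC][24-38 FREE]
Op 5: c = malloc(3) -> c = 24; heap: [0-8 ALLOC][9-23 ALLOC][24-26 ALLOC][27-38 FREE]
Op 6: d = malloc(6) -> d = 27; heap: [0-8 ALLOC][9-23 ALLOC][24-26 ALLOC][27-32 ALLOC][33-38 FREE]
Op 7: e = malloc(9) -> e = NULL; heap: [0-8 ALLOC][9-23 ALLOC][24-26 ALLOC][27-32 ALLOC][33-38 FREE]
Op 8: free(b) -> (freed b); heap: [0-8 ALLOC][9-23 FREE][24-26 ALLOC][27-32 ALLOC][33-38 FREE]
malloc(2): first-fit scan over [0-8 ALLOC][9-23 FREE][24-26 ALLOC][27-32 ALLOC][33-38 FREE] -> 9

Answer: 9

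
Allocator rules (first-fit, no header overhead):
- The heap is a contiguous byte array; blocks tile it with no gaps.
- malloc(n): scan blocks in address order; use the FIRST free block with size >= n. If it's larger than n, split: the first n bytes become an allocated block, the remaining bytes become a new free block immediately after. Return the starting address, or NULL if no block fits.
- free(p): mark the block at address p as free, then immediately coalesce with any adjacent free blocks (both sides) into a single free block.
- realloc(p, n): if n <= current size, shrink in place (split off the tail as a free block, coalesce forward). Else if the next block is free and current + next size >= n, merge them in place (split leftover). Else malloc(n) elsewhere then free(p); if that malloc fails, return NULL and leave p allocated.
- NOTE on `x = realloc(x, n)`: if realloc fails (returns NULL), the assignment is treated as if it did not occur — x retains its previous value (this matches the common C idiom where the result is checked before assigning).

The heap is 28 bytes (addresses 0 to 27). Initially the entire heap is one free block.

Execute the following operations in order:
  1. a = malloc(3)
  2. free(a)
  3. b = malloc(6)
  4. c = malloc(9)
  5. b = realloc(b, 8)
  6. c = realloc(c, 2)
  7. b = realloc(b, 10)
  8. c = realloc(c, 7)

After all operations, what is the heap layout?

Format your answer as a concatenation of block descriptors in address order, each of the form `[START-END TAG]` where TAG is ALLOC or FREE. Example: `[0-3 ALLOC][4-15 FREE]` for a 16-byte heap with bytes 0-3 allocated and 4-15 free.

Answer: [0-5 FREE][6-12 ALLOC][13-14 FREE][15-24 ALLOC][25-27 FREE]

Derivation:
Op 1: a = malloc(3) -> a = 0; heap: [0-2 ALLOC][3-27 FREE]
Op 2: free(a) -> (freed a); heap: [0-27 FREE]
Op 3: b = malloc(6) -> b = 0; heap: [0-5 ALLOC][6-27 FREE]
Op 4: c = malloc(9) -> c = 6; heap: [0-5 ALLOC][6-14 ALLOC][15-27 FREE]
Op 5: b = realloc(b, 8) -> b = 15; heap: [0-5 FREE][6-14 ALLOC][15-22 ALLOC][23-27 FREE]
Op 6: c = realloc(c, 2) -> c = 6; heap: [0-5 FREE][6-7 ALLOC][8-14 FREE][15-22 ALLOC][23-27 FREE]
Op 7: b = realloc(b, 10) -> b = 15; heap: [0-5 FREE][6-7 ALLOC][8-14 FREE][15-24 ALLOC][25-27 FREE]
Op 8: c = realloc(c, 7) -> c = 6; heap: [0-5 FREE][6-12 ALLOC][13-14 FREE][15-24 ALLOC][25-27 FREE]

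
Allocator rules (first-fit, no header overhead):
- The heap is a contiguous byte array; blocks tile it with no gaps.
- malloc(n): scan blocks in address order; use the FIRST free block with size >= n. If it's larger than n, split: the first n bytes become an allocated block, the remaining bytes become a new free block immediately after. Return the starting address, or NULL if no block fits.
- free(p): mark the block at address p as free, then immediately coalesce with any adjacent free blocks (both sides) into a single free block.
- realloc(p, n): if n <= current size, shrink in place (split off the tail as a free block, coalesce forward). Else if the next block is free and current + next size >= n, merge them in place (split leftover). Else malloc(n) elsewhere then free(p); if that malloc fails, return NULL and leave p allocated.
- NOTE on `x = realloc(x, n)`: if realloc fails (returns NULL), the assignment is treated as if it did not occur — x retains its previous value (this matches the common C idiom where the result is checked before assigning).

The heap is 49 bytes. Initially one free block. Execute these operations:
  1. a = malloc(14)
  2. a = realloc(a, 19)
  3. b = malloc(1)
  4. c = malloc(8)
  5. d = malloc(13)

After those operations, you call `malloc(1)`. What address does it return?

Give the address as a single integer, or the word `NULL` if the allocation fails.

Answer: 41

Derivation:
Op 1: a = malloc(14) -> a = 0; heap: [0-13 ALLOC][14-48 FREE]
Op 2: a = realloc(a, 19) -> a = 0; heap: [0-18 ALLOC][19-48 FREE]
Op 3: b = malloc(1) -> b = 19; heap: [0-18 ALLOC][19-19 ALLOC][20-48 FREE]
Op 4: c = malloc(8) -> c = 20; heap: [0-18 ALLOC][19-19 ALLOC][20-27 ALLOC][28-48 FREE]
Op 5: d = malloc(13) -> d = 28; heap: [0-18 ALLOC][19-19 ALLOC][20-27 ALLOC][28-40 ALLOC][41-48 FREE]
malloc(1): first-fit scan over [0-18 ALLOC][19-19 ALLOC][20-27 ALLOC][28-40 ALLOC][41-48 FREE] -> 41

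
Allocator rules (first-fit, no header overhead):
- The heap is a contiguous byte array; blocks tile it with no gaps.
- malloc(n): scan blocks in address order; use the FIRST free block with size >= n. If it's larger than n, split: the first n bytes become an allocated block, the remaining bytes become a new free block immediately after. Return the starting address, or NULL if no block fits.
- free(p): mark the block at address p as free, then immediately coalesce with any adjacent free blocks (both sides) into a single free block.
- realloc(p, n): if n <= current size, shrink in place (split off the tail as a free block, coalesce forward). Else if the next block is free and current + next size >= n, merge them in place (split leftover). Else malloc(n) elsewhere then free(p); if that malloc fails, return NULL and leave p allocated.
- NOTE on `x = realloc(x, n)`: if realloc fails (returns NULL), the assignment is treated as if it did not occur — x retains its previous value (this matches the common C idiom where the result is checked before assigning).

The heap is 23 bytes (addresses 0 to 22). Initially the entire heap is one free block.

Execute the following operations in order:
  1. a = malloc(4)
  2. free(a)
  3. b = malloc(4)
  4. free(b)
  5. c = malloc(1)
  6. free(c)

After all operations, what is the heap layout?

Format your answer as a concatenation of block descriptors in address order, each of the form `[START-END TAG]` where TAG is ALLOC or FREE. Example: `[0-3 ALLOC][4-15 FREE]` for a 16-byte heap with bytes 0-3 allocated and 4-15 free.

Answer: [0-22 FREE]

Derivation:
Op 1: a = malloc(4) -> a = 0; heap: [0-3 ALLOC][4-22 FREE]
Op 2: free(a) -> (freed a); heap: [0-22 FREE]
Op 3: b = malloc(4) -> b = 0; heap: [0-3 ALLOC][4-22 FREE]
Op 4: free(b) -> (freed b); heap: [0-22 FREE]
Op 5: c = malloc(1) -> c = 0; heap: [0-0 ALLOC][1-22 FREE]
Op 6: free(c) -> (freed c); heap: [0-22 FREE]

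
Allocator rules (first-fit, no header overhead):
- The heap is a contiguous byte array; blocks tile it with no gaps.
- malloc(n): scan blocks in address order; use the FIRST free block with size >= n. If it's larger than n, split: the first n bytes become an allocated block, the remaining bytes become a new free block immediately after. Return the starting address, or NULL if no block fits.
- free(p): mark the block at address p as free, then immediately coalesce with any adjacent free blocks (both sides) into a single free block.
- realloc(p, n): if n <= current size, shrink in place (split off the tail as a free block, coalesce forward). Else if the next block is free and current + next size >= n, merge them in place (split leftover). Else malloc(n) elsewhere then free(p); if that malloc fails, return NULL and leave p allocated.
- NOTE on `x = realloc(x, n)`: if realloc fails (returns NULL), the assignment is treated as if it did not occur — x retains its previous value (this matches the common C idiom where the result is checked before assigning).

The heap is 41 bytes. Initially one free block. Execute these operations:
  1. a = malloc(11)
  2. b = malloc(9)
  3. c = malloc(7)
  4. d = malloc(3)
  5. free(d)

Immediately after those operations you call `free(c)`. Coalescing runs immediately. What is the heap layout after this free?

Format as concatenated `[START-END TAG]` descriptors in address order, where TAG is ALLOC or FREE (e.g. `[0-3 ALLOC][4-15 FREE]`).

Op 1: a = malloc(11) -> a = 0; heap: [0-10 ALLOC][11-40 FREE]
Op 2: b = malloc(9) -> b = 11; heap: [0-10 ALLOC][11-19 ALLOC][20-40 FREE]
Op 3: c = malloc(7) -> c = 20; heap: [0-10 ALLOC][11-19 ALLOC][20-26 ALLOC][27-40 FREE]
Op 4: d = malloc(3) -> d = 27; heap: [0-10 ALLOC][11-19 ALLOC][20-26 ALLOC][27-29 ALLOC][30-40 FREE]
Op 5: free(d) -> (freed d); heap: [0-10 ALLOC][11-19 ALLOC][20-26 ALLOC][27-40 FREE]
free(c): c = 20 -> block [20-26 ALLOC]; mark free, coalesce with adjacent free neighbors -> [0-10 ALLOC][11-19 ALLOC][20-40 FREE]

Answer: [0-10 ALLOC][11-19 ALLOC][20-40 FREE]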